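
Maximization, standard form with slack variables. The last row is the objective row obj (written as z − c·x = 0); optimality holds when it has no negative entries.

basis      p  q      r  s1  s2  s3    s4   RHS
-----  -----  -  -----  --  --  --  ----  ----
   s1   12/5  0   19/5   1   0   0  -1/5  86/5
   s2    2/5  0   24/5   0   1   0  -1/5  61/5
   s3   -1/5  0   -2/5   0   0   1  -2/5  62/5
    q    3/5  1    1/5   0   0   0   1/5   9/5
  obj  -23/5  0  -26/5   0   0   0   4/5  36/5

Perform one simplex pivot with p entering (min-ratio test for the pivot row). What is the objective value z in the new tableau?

Ratio test on column p — row 1: (86/5)/(12/5) = 43/6; row 2: (61/5)/(2/5) = 61/2; row 3: entry -1/5 ≤ 0; row 4: (9/5)/(3/5) = 3. Minimum is 3 at row 4 (q leaves); pivot element 3/5.
Pivot on row 4; the obj-row RHS becomes 36/5 − (-23/5)·3 = 21.

21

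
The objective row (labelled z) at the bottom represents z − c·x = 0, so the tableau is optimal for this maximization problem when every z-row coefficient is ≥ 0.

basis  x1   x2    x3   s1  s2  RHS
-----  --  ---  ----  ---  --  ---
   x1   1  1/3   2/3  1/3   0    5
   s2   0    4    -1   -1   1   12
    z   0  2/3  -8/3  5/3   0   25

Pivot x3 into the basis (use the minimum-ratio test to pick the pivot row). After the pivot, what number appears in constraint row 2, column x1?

Ratio test on column x3 — row 1: 5/(2/3) = 15/2; row 2: entry -1 ≤ 0. Minimum is 15/2 at row 1 (x1 leaves); pivot element 2/3.
Divide row 1 by 2/3; eliminate column x3 from the other rows.
Row 2 update in column x1: 0 − (-1)·(3/2) = 3/2.

3/2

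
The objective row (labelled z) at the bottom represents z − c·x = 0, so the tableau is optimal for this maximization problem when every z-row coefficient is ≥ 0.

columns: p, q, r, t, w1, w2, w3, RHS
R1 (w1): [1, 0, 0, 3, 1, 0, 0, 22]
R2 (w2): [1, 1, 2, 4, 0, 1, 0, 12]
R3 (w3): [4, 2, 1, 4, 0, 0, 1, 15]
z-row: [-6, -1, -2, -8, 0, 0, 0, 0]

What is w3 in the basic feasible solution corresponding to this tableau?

15

w3 is basic (row 3); its value is the RHS of that row, 15.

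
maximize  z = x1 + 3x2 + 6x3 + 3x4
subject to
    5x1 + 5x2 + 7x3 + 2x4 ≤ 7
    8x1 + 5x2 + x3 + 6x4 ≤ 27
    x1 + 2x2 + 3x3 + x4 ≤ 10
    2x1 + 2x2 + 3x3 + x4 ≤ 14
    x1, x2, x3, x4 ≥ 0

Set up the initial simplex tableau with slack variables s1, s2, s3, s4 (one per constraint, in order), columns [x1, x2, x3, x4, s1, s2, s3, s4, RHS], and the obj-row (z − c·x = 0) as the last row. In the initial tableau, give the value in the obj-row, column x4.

-3

The obj-row carries the negated objective coefficients: the x4 entry is -3.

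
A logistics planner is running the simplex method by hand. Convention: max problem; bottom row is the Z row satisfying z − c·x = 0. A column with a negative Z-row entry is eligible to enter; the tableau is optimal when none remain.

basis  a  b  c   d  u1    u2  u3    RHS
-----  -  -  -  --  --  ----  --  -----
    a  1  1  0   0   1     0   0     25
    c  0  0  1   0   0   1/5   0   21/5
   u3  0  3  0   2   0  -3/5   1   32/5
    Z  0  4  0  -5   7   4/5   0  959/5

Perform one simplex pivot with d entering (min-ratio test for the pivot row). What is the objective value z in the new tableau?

1039/5

Ratio test on column d — row 1: entry 0 ≤ 0; row 2: entry 0 ≤ 0; row 3: (32/5)/2 = 16/5. Minimum is 16/5 at row 3 (u3 leaves); pivot element 2.
Pivot on row 3; the Z-row RHS becomes 959/5 − (-5)·(16/5) = 1039/5.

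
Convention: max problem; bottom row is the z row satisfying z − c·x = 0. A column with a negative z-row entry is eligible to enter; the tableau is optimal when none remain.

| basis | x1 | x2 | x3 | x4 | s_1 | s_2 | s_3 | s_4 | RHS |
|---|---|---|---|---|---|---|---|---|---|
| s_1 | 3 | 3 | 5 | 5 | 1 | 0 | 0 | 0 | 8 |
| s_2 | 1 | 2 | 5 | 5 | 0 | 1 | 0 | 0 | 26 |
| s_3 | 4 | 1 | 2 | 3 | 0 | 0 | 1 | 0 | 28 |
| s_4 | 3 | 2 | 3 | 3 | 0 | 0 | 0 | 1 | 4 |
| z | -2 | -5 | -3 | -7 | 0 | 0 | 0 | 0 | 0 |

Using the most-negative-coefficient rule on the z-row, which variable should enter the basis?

Negative z-row entries: x1: -2, x2: -5, x3: -3, x4: -7.
The most negative is -7 in column x4, so x4 enters.

x4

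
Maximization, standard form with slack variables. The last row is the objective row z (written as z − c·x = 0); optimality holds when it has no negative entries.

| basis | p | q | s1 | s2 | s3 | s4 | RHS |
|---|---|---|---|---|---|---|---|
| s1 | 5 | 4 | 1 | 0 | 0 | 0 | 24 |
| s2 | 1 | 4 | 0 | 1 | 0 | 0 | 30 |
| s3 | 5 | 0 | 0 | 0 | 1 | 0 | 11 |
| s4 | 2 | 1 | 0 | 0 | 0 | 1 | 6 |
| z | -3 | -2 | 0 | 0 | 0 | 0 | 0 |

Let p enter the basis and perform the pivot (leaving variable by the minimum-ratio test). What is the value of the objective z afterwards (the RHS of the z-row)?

33/5

Ratio test on column p — row 1: 24/5 = 24/5; row 2: 30/1 = 30; row 3: 11/5 = 11/5; row 4: 6/2 = 3. Minimum is 11/5 at row 3 (s3 leaves); pivot element 5.
Pivot on row 3; the z-row RHS becomes 0 − (-3)·(11/5) = 33/5.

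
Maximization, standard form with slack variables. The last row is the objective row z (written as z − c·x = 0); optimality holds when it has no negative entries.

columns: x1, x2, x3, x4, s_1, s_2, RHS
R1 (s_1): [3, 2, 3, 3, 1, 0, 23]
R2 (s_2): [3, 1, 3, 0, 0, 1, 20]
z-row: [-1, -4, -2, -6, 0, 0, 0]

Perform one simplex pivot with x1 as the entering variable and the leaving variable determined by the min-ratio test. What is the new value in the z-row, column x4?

-6

Ratio test on column x1 — row 1: 23/3 = 23/3; row 2: 20/3 = 20/3. Minimum is 20/3 at row 2 (s_2 leaves); pivot element 3.
Divide row 2 by 3; eliminate column x1 from the other rows.
z-row update in column x4: -6 − (-1)·0 = -6.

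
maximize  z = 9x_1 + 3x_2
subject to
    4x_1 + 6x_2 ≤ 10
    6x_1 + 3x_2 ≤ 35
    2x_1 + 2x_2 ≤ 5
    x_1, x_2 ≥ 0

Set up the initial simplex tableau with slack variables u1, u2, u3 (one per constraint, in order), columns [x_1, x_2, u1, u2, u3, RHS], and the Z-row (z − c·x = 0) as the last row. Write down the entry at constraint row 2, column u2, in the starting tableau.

Slack u2 belongs to constraint 2; its column is the unit vector e_2, so the entry in row 2 is 1.

1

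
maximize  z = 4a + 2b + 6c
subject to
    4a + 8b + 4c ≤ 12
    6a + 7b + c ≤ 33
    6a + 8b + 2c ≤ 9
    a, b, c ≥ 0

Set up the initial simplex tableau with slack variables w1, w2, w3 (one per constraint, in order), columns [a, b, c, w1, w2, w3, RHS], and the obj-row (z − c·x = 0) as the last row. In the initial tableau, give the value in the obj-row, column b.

The obj-row carries the negated objective coefficients: the b entry is -2.

-2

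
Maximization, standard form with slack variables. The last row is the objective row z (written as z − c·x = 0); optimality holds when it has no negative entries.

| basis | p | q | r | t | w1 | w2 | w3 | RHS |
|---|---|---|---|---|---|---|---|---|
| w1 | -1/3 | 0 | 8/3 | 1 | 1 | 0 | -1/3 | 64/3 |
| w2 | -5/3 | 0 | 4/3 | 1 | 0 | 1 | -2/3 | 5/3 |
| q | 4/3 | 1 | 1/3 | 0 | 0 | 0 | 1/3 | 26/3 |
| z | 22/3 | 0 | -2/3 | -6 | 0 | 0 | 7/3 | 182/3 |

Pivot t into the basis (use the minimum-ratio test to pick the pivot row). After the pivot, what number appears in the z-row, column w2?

Ratio test on column t — row 1: (64/3)/1 = 64/3; row 2: (5/3)/1 = 5/3; row 3: entry 0 ≤ 0. Minimum is 5/3 at row 2 (w2 leaves); pivot element 1.
Divide row 2 by 1; eliminate column t from the other rows.
z-row update in column w2: 0 − (-6)·1 = 6.

6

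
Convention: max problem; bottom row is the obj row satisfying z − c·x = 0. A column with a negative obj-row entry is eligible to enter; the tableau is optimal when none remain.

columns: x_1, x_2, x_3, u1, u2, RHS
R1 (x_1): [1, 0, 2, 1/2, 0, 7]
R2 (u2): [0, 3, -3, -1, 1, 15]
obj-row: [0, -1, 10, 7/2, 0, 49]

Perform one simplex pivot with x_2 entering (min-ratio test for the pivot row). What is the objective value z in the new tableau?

54

Ratio test on column x_2 — row 1: entry 0 ≤ 0; row 2: 15/3 = 5. Minimum is 5 at row 2 (u2 leaves); pivot element 3.
Pivot on row 2; the obj-row RHS becomes 49 − (-1)·5 = 54.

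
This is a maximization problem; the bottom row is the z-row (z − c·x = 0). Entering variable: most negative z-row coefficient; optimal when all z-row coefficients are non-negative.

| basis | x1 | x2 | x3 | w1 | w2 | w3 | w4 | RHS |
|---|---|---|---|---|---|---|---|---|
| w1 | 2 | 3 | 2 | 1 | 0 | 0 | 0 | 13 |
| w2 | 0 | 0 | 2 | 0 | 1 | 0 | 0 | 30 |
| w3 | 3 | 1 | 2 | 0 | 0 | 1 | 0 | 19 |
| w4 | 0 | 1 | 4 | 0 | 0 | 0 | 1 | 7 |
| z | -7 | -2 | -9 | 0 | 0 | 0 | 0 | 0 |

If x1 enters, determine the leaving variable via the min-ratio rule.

w3

Column x1 entries and ratios — w1: 13/2 = 13/2; w2: 0 ≤ 0, skip; w3: 19/3 = 19/3; w4: 0 ≤ 0, skip.
Smallest ratio is 19/3 in the row of w3, so w3 leaves.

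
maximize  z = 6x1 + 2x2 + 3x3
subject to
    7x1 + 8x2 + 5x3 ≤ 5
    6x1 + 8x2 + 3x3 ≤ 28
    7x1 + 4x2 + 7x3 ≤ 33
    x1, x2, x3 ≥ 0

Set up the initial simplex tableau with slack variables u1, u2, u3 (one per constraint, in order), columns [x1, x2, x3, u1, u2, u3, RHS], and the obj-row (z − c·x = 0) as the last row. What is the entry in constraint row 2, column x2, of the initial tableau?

Constraint 2 has coefficient 8 on x2.

8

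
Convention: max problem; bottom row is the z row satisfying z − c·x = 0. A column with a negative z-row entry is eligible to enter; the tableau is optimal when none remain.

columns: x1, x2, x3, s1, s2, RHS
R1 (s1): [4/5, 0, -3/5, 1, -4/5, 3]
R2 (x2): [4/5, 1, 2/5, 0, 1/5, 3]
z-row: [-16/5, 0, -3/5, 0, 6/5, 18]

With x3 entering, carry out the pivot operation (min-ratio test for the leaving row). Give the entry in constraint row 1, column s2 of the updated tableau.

Ratio test on column x3 — row 1: entry -3/5 ≤ 0; row 2: 3/(2/5) = 15/2. Minimum is 15/2 at row 2 (x2 leaves); pivot element 2/5.
Divide row 2 by 2/5; eliminate column x3 from the other rows.
Row 1 update in column s2: -4/5 − (-3/5)·(1/2) = -1/2.

-1/2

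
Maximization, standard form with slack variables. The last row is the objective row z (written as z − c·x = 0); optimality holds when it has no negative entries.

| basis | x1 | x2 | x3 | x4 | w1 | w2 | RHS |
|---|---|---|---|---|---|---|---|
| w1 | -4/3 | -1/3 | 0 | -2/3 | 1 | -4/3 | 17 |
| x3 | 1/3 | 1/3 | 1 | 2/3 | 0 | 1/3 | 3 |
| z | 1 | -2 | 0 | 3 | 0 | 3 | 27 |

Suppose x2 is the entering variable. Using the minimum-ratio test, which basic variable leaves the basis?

x3

Column x2 entries and ratios — w1: -1/3 ≤ 0, skip; x3: 3/(1/3) = 9.
Smallest ratio is 9 in the row of x3, so x3 leaves.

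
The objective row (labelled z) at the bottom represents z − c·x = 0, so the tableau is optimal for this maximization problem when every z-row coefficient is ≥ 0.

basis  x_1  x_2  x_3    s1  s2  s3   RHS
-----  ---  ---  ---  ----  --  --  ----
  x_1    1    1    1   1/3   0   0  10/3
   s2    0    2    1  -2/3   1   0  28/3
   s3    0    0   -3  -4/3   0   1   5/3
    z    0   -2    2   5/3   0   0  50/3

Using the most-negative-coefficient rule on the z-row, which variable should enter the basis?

Negative z-row entries: x_2: -2.
The most negative is -2 in column x_2, so x_2 enters.

x_2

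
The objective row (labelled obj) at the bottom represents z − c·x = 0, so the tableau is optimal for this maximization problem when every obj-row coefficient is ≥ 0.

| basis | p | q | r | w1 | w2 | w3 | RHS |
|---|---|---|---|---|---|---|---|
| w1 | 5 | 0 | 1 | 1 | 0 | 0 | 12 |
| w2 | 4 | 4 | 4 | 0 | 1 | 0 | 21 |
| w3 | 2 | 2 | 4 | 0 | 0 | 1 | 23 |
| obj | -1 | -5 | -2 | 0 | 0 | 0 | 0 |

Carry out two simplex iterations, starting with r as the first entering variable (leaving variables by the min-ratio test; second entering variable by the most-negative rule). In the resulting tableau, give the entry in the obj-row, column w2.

Ratio test on column r — row 1: 12/1 = 12; row 2: 21/4 = 21/4; row 3: 23/4 = 23/4. Minimum is 21/4 at row 2 (w2 leaves); pivot element 4.
Divide row 2 by 4; eliminate column r from the other rows.
Second iteration: most negative obj-row entry is -3 in column q, so q enters.
Ratio test on column q — row 1: entry -1 ≤ 0; row 2: (21/4)/1 = 21/4; row 3: entry -2 ≤ 0. Minimum is 21/4 at row 2 (r leaves); pivot element 1.
Divide row 2 by 1; eliminate column q from the other rows.
After both pivots, the entry at the obj-row, column w2 is 5/4.

5/4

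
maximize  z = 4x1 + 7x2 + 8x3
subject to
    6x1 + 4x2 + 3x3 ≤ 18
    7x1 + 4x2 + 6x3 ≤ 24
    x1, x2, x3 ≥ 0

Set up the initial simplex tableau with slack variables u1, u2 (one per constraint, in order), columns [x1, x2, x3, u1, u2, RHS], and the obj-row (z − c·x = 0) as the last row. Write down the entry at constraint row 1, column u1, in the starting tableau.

Slack u1 belongs to constraint 1; its column is the unit vector e_1, so the entry in row 1 is 1.

1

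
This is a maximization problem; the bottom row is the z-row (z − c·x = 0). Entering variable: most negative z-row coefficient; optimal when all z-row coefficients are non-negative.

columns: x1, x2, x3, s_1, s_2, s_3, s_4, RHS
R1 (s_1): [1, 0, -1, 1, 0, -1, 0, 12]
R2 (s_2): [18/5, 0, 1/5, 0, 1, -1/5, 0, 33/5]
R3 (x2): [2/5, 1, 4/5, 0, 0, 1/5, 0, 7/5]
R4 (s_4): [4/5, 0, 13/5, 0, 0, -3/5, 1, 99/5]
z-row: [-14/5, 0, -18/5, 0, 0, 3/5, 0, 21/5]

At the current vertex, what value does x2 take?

x2 is basic (row 3); its value is the RHS of that row, 7/5.

7/5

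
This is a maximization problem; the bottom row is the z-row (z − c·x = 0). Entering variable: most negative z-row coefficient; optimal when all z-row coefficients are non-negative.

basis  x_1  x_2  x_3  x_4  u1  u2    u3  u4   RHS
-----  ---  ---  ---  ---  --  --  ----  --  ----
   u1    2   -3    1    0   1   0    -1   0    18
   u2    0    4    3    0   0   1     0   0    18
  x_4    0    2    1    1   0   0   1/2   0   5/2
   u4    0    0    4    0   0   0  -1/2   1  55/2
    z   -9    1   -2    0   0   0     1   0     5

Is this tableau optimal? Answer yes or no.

no

The z-row has a negative entry -9 in column x_1, so it is not optimal.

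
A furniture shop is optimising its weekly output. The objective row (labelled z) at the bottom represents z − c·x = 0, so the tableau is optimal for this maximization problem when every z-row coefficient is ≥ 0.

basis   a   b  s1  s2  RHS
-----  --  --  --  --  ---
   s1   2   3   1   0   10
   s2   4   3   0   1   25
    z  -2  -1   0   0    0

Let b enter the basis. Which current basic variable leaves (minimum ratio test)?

s1

Column b entries and ratios — s1: 10/3 = 10/3; s2: 25/3 = 25/3.
Smallest ratio is 10/3 in the row of s1, so s1 leaves.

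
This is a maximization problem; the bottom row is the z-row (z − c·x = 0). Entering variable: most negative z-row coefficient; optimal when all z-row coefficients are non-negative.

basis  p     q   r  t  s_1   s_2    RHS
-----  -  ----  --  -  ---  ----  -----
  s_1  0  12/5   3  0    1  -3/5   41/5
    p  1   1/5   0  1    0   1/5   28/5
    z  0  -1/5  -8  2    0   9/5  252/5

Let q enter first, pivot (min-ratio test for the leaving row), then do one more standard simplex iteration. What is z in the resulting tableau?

1084/15

Ratio test on column q — row 1: (41/5)/(12/5) = 41/12; row 2: (28/5)/(1/5) = 28. Minimum is 41/12 at row 1 (s_1 leaves); pivot element 12/5.
Pivot on row 1; the z-row RHS becomes 252/5 − (-1/5)·(41/12) = 613/12.
Next entering variable (most negative z-row entry -31/4): r.
Ratio test on column r — row 1: (41/12)/(5/4) = 41/15; row 2: entry -1/4 ≤ 0. Minimum is 41/15 at row 1 (q leaves); pivot element 5/4.
After the second pivot the z-row RHS is 613/12 − (-31/4)·(41/15) = 1084/15.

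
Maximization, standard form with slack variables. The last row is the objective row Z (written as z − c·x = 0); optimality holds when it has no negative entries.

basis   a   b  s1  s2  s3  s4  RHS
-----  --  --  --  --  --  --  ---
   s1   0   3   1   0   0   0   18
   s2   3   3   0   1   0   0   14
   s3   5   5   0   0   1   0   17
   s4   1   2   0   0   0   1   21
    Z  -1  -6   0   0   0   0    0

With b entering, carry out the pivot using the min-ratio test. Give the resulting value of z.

102/5

Ratio test on column b — row 1: 18/3 = 6; row 2: 14/3 = 14/3; row 3: 17/5 = 17/5; row 4: 21/2 = 21/2. Minimum is 17/5 at row 3 (s3 leaves); pivot element 5.
Pivot on row 3; the Z-row RHS becomes 0 − (-6)·(17/5) = 102/5.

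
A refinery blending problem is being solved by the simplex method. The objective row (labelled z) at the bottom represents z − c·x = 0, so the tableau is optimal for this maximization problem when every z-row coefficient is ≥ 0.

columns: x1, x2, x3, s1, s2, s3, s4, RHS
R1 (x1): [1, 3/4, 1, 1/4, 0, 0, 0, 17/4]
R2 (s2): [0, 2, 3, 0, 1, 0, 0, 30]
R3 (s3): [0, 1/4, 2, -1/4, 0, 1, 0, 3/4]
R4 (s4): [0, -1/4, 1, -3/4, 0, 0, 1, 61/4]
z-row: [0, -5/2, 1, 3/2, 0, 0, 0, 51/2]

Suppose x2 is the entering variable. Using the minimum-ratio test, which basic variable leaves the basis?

s3

Column x2 entries and ratios — x1: (17/4)/(3/4) = 17/3; s2: 30/2 = 15; s3: (3/4)/(1/4) = 3; s4: -1/4 ≤ 0, skip.
Smallest ratio is 3 in the row of s3, so s3 leaves.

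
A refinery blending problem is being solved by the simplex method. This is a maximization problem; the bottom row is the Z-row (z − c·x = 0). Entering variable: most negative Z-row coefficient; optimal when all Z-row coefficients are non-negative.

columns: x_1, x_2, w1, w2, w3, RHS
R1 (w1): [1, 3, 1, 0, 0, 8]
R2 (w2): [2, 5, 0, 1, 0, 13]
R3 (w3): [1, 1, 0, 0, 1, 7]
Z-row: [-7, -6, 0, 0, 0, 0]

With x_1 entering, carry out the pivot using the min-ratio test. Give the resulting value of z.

91/2

Ratio test on column x_1 — row 1: 8/1 = 8; row 2: 13/2 = 13/2; row 3: 7/1 = 7. Minimum is 13/2 at row 2 (w2 leaves); pivot element 2.
Pivot on row 2; the Z-row RHS becomes 0 − (-7)·(13/2) = 91/2.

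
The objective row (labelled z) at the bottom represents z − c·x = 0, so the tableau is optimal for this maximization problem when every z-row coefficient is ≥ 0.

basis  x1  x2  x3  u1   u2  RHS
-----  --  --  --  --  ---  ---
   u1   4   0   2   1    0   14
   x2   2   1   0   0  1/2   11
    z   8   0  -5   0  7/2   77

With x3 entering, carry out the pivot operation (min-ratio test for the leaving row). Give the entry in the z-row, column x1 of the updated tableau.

18

Ratio test on column x3 — row 1: 14/2 = 7; row 2: entry 0 ≤ 0. Minimum is 7 at row 1 (u1 leaves); pivot element 2.
Divide row 1 by 2; eliminate column x3 from the other rows.
z-row update in column x1: 8 − (-5)·2 = 18.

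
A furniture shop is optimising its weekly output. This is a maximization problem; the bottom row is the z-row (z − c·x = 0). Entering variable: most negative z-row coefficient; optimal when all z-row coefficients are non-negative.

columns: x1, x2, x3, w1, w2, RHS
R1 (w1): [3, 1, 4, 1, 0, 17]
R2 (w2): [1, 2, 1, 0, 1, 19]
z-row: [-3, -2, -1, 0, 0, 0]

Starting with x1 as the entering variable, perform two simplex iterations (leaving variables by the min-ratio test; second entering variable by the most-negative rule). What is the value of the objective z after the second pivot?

Ratio test on column x1 — row 1: 17/3 = 17/3; row 2: 19/1 = 19. Minimum is 17/3 at row 1 (w1 leaves); pivot element 3.
Pivot on row 1; the z-row RHS becomes 0 − (-3)·(17/3) = 17.
Next entering variable (most negative z-row entry -1): x2.
Ratio test on column x2 — row 1: (17/3)/(1/3) = 17; row 2: (40/3)/(5/3) = 8. Minimum is 8 at row 2 (w2 leaves); pivot element 5/3.
After the second pivot the z-row RHS is 17 − (-1)·8 = 25.

25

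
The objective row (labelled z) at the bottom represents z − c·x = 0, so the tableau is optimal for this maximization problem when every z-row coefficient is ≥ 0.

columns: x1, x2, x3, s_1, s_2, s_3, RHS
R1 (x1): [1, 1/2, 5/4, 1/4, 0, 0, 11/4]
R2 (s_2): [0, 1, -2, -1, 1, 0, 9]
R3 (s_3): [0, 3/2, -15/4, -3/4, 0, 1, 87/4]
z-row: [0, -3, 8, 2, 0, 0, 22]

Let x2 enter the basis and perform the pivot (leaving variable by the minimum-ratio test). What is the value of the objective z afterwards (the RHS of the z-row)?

Ratio test on column x2 — row 1: (11/4)/(1/2) = 11/2; row 2: 9/1 = 9; row 3: (87/4)/(3/2) = 29/2. Minimum is 11/2 at row 1 (x1 leaves); pivot element 1/2.
Pivot on row 1; the z-row RHS becomes 22 − (-3)·(11/2) = 77/2.

77/2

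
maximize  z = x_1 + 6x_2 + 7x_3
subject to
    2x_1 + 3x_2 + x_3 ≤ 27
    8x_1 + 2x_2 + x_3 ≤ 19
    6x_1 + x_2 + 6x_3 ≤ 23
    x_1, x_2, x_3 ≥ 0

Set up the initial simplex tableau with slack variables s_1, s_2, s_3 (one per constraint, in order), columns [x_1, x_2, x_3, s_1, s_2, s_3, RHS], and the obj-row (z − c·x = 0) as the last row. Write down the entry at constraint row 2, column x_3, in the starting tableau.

1

Constraint 2 has coefficient 1 on x_3.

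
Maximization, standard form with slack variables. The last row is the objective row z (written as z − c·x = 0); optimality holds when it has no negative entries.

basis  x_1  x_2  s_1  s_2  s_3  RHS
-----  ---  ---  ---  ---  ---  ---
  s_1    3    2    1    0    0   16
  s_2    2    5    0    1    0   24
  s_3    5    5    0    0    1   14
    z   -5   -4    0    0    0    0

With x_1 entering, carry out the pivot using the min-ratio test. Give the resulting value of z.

14

Ratio test on column x_1 — row 1: 16/3 = 16/3; row 2: 24/2 = 12; row 3: 14/5 = 14/5. Minimum is 14/5 at row 3 (s_3 leaves); pivot element 5.
Pivot on row 3; the z-row RHS becomes 0 − (-5)·(14/5) = 14.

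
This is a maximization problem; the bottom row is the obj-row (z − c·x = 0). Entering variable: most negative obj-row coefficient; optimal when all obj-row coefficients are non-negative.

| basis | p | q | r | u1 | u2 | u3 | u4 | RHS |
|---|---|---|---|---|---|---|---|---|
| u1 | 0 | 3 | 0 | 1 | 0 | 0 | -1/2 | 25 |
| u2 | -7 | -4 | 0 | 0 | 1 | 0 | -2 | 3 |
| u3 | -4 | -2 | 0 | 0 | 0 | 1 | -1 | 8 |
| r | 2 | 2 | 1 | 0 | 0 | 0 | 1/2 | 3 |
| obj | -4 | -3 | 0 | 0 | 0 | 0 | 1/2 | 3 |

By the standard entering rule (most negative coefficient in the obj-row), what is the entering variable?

p

Negative obj-row entries: p: -4, q: -3.
The most negative is -4 in column p, so p enters.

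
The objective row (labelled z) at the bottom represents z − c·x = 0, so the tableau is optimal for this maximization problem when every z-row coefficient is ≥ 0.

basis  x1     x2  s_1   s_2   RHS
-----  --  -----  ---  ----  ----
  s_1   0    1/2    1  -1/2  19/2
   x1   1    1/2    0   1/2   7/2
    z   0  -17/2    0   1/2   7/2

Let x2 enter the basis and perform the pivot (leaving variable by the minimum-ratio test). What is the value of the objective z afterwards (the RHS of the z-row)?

63

Ratio test on column x2 — row 1: (19/2)/(1/2) = 19; row 2: (7/2)/(1/2) = 7. Minimum is 7 at row 2 (x1 leaves); pivot element 1/2.
Pivot on row 2; the z-row RHS becomes 7/2 − (-17/2)·7 = 63.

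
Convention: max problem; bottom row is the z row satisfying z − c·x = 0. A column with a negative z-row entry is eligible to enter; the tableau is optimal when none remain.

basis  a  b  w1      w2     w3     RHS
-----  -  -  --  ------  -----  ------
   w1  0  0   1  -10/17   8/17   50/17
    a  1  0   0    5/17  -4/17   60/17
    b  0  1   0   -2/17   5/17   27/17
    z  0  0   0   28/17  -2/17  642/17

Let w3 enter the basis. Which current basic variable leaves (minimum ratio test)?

b

Column w3 entries and ratios — w1: (50/17)/(8/17) = 25/4; a: -4/17 ≤ 0, skip; b: (27/17)/(5/17) = 27/5.
Smallest ratio is 27/5 in the row of b, so b leaves.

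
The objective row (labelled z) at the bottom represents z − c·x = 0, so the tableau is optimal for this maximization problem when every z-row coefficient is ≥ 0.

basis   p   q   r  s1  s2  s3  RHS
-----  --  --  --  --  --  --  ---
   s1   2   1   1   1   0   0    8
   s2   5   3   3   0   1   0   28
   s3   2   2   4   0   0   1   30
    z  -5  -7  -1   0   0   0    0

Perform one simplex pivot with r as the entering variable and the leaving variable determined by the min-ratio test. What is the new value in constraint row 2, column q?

3/2

Ratio test on column r — row 1: 8/1 = 8; row 2: 28/3 = 28/3; row 3: 30/4 = 15/2. Minimum is 15/2 at row 3 (s3 leaves); pivot element 4.
Divide row 3 by 4; eliminate column r from the other rows.
Row 2 update in column q: 3 − 3·(1/2) = 3/2.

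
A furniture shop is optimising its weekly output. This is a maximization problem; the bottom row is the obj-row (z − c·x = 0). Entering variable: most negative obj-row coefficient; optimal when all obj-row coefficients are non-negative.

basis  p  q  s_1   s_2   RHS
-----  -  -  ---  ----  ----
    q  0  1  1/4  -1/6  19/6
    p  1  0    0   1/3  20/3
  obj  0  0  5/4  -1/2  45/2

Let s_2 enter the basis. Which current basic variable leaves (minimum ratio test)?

Column s_2 entries and ratios — q: -1/6 ≤ 0, skip; p: (20/3)/(1/3) = 20.
Smallest ratio is 20 in the row of p, so p leaves.

p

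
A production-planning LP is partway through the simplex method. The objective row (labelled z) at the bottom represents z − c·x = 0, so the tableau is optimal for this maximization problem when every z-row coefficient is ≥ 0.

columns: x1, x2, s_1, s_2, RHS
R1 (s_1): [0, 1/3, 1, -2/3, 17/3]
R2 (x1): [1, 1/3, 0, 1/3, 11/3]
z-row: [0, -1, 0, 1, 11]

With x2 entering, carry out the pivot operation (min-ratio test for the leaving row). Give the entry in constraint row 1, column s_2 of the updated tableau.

-1

Ratio test on column x2 — row 1: (17/3)/(1/3) = 17; row 2: (11/3)/(1/3) = 11. Minimum is 11 at row 2 (x1 leaves); pivot element 1/3.
Divide row 2 by 1/3; eliminate column x2 from the other rows.
Row 1 update in column s_2: -2/3 − (1/3)·1 = -1.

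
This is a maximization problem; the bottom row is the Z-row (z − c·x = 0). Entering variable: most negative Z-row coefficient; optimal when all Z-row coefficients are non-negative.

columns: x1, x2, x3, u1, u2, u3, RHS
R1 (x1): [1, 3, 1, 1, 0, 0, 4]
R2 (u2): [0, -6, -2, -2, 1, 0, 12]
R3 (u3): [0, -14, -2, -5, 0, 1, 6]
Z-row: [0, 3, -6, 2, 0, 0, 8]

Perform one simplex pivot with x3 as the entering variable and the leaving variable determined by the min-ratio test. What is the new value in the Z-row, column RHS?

Ratio test on column x3 — row 1: 4/1 = 4; row 2: entry -2 ≤ 0; row 3: entry -2 ≤ 0. Minimum is 4 at row 1 (x1 leaves); pivot element 1.
Divide row 1 by 1; eliminate column x3 from the other rows.
Z-row update in column RHS: 8 − (-6)·4 = 32.

32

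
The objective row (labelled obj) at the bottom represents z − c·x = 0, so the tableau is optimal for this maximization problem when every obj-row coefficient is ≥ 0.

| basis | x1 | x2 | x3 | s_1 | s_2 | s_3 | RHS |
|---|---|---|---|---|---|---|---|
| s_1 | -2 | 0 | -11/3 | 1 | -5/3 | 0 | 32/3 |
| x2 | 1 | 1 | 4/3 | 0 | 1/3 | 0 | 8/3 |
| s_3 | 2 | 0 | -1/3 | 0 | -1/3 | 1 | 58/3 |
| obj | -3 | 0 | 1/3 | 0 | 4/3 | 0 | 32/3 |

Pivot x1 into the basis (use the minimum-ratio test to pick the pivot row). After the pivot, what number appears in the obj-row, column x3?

13/3

Ratio test on column x1 — row 1: entry -2 ≤ 0; row 2: (8/3)/1 = 8/3; row 3: (58/3)/2 = 29/3. Minimum is 8/3 at row 2 (x2 leaves); pivot element 1.
Divide row 2 by 1; eliminate column x1 from the other rows.
obj-row update in column x3: 1/3 − (-3)·(4/3) = 13/3.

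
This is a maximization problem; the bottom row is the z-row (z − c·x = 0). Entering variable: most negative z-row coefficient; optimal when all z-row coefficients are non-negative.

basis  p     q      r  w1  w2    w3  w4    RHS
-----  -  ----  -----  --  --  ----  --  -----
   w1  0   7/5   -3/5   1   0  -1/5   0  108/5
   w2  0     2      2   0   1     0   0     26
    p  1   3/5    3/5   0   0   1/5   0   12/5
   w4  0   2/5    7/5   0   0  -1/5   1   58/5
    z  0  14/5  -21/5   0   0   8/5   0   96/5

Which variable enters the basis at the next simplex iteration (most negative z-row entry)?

Negative z-row entries: r: -21/5.
The most negative is -21/5 in column r, so r enters.

r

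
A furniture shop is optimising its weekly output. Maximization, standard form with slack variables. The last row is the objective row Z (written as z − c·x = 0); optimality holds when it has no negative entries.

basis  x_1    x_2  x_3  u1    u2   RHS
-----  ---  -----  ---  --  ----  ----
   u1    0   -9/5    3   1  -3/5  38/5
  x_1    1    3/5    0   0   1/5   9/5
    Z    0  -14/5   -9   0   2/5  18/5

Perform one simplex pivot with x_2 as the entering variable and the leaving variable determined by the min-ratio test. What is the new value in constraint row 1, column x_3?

3

Ratio test on column x_2 — row 1: entry -9/5 ≤ 0; row 2: (9/5)/(3/5) = 3. Minimum is 3 at row 2 (x_1 leaves); pivot element 3/5.
Divide row 2 by 3/5; eliminate column x_2 from the other rows.
Row 1 update in column x_3: 3 − (-9/5)·0 = 3.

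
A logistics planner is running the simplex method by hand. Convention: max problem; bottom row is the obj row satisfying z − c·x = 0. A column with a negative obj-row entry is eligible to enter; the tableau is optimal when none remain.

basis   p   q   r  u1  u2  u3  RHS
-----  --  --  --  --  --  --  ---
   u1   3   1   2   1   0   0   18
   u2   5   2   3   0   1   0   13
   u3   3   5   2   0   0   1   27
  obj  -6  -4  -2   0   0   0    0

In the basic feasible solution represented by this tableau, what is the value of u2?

u2 is basic (row 2); its value is the RHS of that row, 13.

13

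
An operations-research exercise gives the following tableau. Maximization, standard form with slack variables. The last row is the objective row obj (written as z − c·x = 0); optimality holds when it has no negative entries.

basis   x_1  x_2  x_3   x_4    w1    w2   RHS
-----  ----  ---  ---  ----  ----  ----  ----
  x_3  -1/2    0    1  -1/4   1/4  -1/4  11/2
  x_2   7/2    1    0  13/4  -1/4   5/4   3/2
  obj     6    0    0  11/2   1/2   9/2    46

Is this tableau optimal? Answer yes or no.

Every obj-row coefficient is ≥ 0, so the tableau is optimal.

yes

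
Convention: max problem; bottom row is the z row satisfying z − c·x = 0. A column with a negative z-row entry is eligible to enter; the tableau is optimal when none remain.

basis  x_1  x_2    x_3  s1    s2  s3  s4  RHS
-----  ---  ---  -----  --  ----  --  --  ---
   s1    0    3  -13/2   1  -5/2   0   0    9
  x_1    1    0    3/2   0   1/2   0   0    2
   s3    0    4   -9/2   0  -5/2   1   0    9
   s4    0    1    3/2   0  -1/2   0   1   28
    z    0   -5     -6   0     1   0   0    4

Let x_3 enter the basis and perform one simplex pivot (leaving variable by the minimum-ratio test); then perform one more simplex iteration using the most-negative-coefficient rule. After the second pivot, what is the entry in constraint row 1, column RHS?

77/12

Ratio test on column x_3 — row 1: entry -13/2 ≤ 0; row 2: 2/(3/2) = 4/3; row 3: entry -9/2 ≤ 0; row 4: 28/(3/2) = 56/3. Minimum is 4/3 at row 2 (x_1 leaves); pivot element 3/2.
Divide row 2 by 3/2; eliminate column x_3 from the other rows.
Second iteration: most negative z-row entry is -5 in column x_2, so x_2 enters.
Ratio test on column x_2 — row 1: (53/3)/3 = 53/9; row 2: entry 0 ≤ 0; row 3: 15/4 = 15/4; row 4: 26/1 = 26. Minimum is 15/4 at row 3 (s3 leaves); pivot element 4.
Divide row 3 by 4; eliminate column x_2 from the other rows.
After both pivots, the entry at constraint row 1, column RHS is 77/12.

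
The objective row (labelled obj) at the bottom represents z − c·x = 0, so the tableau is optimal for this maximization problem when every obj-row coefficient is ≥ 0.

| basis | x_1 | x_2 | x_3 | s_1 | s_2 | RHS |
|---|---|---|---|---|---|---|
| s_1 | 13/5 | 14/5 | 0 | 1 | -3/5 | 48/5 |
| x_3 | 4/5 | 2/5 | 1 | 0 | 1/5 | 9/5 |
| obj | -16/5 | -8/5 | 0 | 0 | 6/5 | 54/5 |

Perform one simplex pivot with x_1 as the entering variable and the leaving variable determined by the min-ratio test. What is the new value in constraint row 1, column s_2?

Ratio test on column x_1 — row 1: (48/5)/(13/5) = 48/13; row 2: (9/5)/(4/5) = 9/4. Minimum is 9/4 at row 2 (x_3 leaves); pivot element 4/5.
Divide row 2 by 4/5; eliminate column x_1 from the other rows.
Row 1 update in column s_2: -3/5 − (13/5)·(1/4) = -5/4.

-5/4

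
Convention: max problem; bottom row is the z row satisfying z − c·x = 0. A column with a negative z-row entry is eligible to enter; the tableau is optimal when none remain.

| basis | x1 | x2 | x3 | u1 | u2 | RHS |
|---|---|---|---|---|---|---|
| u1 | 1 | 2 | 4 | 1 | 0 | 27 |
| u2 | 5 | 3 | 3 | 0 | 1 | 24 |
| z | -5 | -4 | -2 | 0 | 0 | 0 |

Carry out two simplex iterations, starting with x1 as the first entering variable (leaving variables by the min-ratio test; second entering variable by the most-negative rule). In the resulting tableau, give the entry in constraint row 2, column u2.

Ratio test on column x1 — row 1: 27/1 = 27; row 2: 24/5 = 24/5. Minimum is 24/5 at row 2 (u2 leaves); pivot element 5.
Divide row 2 by 5; eliminate column x1 from the other rows.
Second iteration: most negative z-row entry is -1 in column x2, so x2 enters.
Ratio test on column x2 — row 1: (111/5)/(7/5) = 111/7; row 2: (24/5)/(3/5) = 8. Minimum is 8 at row 2 (x1 leaves); pivot element 3/5.
Divide row 2 by 3/5; eliminate column x2 from the other rows.
After both pivots, the entry at constraint row 2, column u2 is 1/3.

1/3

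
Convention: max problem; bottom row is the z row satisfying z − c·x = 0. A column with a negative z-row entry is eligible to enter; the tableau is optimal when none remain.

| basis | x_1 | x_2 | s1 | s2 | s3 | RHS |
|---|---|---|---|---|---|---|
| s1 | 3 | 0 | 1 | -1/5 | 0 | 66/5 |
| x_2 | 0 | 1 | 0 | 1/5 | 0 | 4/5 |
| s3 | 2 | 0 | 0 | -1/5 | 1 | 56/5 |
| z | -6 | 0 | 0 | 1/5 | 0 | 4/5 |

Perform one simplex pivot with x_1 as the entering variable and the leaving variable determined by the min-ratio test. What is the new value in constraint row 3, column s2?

-1/15

Ratio test on column x_1 — row 1: (66/5)/3 = 22/5; row 2: entry 0 ≤ 0; row 3: (56/5)/2 = 28/5. Minimum is 22/5 at row 1 (s1 leaves); pivot element 3.
Divide row 1 by 3; eliminate column x_1 from the other rows.
Row 3 update in column s2: -1/5 − 2·(-1/15) = -1/15.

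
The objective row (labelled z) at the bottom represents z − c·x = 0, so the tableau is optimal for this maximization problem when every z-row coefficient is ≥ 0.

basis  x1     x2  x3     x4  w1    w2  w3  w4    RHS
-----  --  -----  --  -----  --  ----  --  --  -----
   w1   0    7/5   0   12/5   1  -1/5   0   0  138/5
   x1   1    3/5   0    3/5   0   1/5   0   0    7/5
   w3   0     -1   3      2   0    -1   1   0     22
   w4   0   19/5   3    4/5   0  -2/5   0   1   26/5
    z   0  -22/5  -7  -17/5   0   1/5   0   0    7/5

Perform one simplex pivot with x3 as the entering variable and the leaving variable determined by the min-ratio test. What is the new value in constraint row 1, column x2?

Ratio test on column x3 — row 1: entry 0 ≤ 0; row 2: entry 0 ≤ 0; row 3: 22/3 = 22/3; row 4: (26/5)/3 = 26/15. Minimum is 26/15 at row 4 (w4 leaves); pivot element 3.
Divide row 4 by 3; eliminate column x3 from the other rows.
Row 1 update in column x2: 7/5 − 0·(19/15) = 7/5.

7/5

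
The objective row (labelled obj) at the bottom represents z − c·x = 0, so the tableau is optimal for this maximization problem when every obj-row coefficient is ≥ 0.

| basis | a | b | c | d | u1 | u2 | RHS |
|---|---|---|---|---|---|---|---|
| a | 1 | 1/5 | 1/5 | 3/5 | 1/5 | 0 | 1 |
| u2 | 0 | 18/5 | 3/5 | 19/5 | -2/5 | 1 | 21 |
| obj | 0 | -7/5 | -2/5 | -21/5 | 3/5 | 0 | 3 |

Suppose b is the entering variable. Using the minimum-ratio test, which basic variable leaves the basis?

Column b entries and ratios — a: 1/(1/5) = 5; u2: 21/(18/5) = 35/6.
Smallest ratio is 5 in the row of a, so a leaves.

a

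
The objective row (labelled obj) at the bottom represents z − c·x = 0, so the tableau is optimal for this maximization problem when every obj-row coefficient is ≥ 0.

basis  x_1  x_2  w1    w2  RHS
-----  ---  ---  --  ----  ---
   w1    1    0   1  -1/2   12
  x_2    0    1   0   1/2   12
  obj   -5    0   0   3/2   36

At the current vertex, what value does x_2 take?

x_2 is basic (row 2); its value is the RHS of that row, 12.

12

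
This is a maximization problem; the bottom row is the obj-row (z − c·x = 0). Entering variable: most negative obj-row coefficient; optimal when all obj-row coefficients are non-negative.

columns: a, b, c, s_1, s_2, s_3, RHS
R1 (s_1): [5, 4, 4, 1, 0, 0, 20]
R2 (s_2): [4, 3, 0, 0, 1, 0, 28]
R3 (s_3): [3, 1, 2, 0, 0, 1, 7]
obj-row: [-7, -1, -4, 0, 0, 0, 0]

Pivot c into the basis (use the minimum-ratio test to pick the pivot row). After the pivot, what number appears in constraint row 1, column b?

2

Ratio test on column c — row 1: 20/4 = 5; row 2: entry 0 ≤ 0; row 3: 7/2 = 7/2. Minimum is 7/2 at row 3 (s_3 leaves); pivot element 2.
Divide row 3 by 2; eliminate column c from the other rows.
Row 1 update in column b: 4 − 4·(1/2) = 2.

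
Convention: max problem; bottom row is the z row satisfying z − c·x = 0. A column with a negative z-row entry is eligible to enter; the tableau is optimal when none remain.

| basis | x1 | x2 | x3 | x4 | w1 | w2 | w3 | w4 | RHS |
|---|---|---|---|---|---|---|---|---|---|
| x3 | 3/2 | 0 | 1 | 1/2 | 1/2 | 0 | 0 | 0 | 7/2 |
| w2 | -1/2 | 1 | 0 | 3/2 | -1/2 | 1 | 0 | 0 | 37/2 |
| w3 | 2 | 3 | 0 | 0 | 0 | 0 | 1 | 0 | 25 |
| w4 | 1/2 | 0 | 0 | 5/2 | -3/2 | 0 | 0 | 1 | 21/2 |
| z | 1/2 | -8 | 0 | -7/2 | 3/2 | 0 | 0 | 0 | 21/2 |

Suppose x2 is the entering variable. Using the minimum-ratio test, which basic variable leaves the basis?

Column x2 entries and ratios — x3: 0 ≤ 0, skip; w2: (37/2)/1 = 37/2; w3: 25/3 = 25/3; w4: 0 ≤ 0, skip.
Smallest ratio is 25/3 in the row of w3, so w3 leaves.

w3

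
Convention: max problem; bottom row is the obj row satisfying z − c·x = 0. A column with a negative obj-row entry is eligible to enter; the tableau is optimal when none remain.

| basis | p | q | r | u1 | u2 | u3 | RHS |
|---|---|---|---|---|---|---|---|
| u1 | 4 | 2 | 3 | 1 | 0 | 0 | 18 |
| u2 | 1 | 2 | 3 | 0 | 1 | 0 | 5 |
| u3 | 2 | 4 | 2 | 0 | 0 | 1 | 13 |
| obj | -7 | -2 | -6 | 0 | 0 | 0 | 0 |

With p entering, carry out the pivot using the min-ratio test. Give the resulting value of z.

63/2

Ratio test on column p — row 1: 18/4 = 9/2; row 2: 5/1 = 5; row 3: 13/2 = 13/2. Minimum is 9/2 at row 1 (u1 leaves); pivot element 4.
Pivot on row 1; the obj-row RHS becomes 0 − (-7)·(9/2) = 63/2.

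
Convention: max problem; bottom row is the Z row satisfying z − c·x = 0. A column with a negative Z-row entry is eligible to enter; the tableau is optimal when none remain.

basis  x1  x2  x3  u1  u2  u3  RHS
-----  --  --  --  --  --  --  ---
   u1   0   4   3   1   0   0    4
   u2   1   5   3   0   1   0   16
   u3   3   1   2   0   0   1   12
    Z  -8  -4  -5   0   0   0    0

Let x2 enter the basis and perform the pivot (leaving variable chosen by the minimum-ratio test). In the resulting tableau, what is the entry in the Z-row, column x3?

-2

Ratio test on column x2 — row 1: 4/4 = 1; row 2: 16/5 = 16/5; row 3: 12/1 = 12. Minimum is 1 at row 1 (u1 leaves); pivot element 4.
Divide row 1 by 4; eliminate column x2 from the other rows.
Z-row update in column x3: -5 − (-4)·(3/4) = -2.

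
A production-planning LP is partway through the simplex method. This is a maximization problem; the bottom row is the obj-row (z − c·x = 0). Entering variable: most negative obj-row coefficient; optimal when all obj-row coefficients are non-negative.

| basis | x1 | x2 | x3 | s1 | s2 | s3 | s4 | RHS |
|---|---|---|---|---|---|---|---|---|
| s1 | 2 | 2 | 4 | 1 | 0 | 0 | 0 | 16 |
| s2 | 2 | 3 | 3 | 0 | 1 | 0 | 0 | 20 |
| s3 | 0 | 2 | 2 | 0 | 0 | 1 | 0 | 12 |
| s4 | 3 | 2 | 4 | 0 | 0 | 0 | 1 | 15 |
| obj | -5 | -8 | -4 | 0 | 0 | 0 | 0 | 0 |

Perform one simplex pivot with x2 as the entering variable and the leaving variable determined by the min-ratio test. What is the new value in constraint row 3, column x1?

Ratio test on column x2 — row 1: 16/2 = 8; row 2: 20/3 = 20/3; row 3: 12/2 = 6; row 4: 15/2 = 15/2. Minimum is 6 at row 3 (s3 leaves); pivot element 2.
Divide row 3 by 2; eliminate column x2 from the other rows.
In the new row 3, the x1 entry is the old entry divided by the pivot: 0/2 = 0.

0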